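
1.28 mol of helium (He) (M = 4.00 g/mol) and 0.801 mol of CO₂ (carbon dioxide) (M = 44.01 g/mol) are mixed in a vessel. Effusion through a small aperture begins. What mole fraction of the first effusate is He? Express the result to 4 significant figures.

0.8413

Each component's effusion rate ∝ (its partial pressure)·(1/√M) ∝ n_i/√M_i.
So x_He in the escaping gas = (n_He/√M_He) / Σ(n_i/√M_i)
= (1.28/√4.00) / (1.28/√4.00 + 0.801/√44.01) = 0.6400/(0.6400 + 0.1207) = 0.8413.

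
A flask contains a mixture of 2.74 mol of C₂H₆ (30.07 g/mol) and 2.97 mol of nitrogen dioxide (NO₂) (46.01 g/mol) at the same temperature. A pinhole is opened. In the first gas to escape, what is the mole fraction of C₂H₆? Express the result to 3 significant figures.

Effusion rate of each component ∝ n_i/√M_i (partial pressure × 1/√M).
x_C₂H₆(eff) = (n_C₂H₆/√M_C₂H₆) / (n_C₂H₆/√M_C₂H₆ + n_NO₂/√M_NO₂)
= (2.74/√30.07) / (2.74/√30.07 + 2.97/√46.01) = 0.4997/(0.4997 + 0.4379) = 0.533.

0.533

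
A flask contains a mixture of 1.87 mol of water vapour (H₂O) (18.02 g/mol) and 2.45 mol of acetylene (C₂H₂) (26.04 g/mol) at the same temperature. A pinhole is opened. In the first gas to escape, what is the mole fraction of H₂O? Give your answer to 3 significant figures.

Effusion rate of each component ∝ n_i/√M_i (partial pressure × 1/√M).
Mole fraction of H₂O in the effusate = (n_H₂O/√M_H₂O) / (n_H₂O/√M_H₂O + n_C₂H₂/√M_C₂H₂)
= (1.87/√18.02) / (1.87/√18.02 + 2.45/√26.04) = 0.4405/(0.4405 + 0.4801) = 0.478.

0.478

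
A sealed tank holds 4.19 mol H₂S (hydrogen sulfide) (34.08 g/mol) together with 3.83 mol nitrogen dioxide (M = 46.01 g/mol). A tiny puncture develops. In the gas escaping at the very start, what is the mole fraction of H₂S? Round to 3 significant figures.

0.560

Effusion rate of each component ∝ n_i/√M_i (partial pressure × 1/√M).
So x_H₂S in the escaping gas = (n_H₂S/√M_H₂S) / Σ(n_i/√M_i)
= (4.19/√34.08) / (4.19/√34.08 + 3.83/√46.01) = 0.7177/(0.7177 + 0.5646) = 0.560.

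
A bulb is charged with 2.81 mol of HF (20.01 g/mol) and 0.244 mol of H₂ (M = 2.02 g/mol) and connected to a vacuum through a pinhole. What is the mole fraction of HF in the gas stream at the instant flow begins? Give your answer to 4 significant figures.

Effusion rate of each component ∝ n_i/√M_i (partial pressure × 1/√M).
Mole fraction of HF in the effusate = (n_HF/√M_HF) / (n_HF/√M_HF + n_H₂/√M_H₂)
= (2.81/√20.01) / (2.81/√20.01 + 0.244/√2.02) = 0.6282/(0.6282 + 0.1717) = 0.7854.

0.7854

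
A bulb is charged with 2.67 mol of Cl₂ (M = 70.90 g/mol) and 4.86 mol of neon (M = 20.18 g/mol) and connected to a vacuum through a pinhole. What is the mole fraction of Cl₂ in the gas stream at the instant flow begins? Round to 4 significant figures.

The effusion rate of species i is ∝ p_i/√M_i ∝ n_i/√M_i.
Mole fraction of Cl₂ in the effusate = (n_Cl₂/√M_Cl₂) / (n_Cl₂/√M_Cl₂ + n_Ne/√M_Ne)
= (2.67/√70.90) / (2.67/√70.90 + 4.86/√20.18) = 0.3171/(0.3171 + 1.082) = 0.2267.

0.2267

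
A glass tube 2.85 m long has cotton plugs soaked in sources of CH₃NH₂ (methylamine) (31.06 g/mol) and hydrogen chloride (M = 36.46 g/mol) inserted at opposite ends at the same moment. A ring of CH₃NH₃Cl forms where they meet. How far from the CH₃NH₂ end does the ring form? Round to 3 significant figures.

1.48 m

In equal time, each gas travels a distance ∝ its rate ∝ 1/√M, so d_CH₃NH₂/d_HCl = √(M_HCl/M_CH₃NH₂) = √(36.46/31.06) = 1.083.
With d_CH₃NH₂ + d_HCl = 2.85 m, d_HCl = 2.85/(1 + 1.083) = 1.368 m.
d_CH₃NH₂ = 2.85 − 1.368 = 1.48 m.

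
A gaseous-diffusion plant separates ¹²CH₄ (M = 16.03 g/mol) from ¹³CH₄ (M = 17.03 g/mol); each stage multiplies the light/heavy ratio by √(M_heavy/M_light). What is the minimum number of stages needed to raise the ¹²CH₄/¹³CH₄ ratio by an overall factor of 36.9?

Single-stage factor α = √(17.03/16.03), so ln α = ½ ln(1.06238) = 0.03026.
Need α^N ≥ 36.9 ⇒ N ≥ ln(36.9) / ln α = 3.608 / 0.03026 = 119.25.
Rounding up, N = 120 stages.

120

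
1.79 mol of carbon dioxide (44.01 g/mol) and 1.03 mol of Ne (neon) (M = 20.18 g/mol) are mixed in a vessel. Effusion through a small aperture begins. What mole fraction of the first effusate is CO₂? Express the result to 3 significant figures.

The effusion rate of species i is ∝ p_i/√M_i ∝ n_i/√M_i.
So x_CO₂ in the escaping gas = (n_CO₂/√M_CO₂) / Σ(n_i/√M_i)
= (1.79/√44.01) / (1.79/√44.01 + 1.03/√20.18) = 0.2698/(0.2698 + 0.2293) = 0.541.

0.541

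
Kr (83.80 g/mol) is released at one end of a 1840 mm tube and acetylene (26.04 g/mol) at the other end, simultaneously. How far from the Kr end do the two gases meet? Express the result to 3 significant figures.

659 mm

Graham's law gives d_Kr/d_C₂H₂ = rate_Kr/rate_C₂H₂ = √(M_C₂H₂/M_Kr) = √(26.04/83.80) = 0.5574.
With d_Kr + d_C₂H₂ = 1840 mm, d_C₂H₂ = 1840/(1 + 0.5574) = 1181 mm.
d_Kr = 1840 − 1181 = 659 mm.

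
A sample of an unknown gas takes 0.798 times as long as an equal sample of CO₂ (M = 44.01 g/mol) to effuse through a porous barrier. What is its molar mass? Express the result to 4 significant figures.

28.03 g/mol

By Graham's law, t_X/t_CO₂ = √(M_X/M_CO₂).
0.798 = √(M_X/44.01)
M_X = 44.01 × 0.798² = 44.01 × 0.6368 = 28.03 g/mol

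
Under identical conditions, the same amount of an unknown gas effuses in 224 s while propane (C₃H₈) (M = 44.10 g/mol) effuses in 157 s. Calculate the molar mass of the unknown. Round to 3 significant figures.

89.8 g/mol

Since effusion rate ∝ 1/√M, t_X/t_C₃H₈ = √(M_X/M_C₃H₈).
224/157 = 1.427 = √(M_X/44.10)
M_X = 44.10 × 1.427² = 44.10 × 2.036 = 89.8 g/mol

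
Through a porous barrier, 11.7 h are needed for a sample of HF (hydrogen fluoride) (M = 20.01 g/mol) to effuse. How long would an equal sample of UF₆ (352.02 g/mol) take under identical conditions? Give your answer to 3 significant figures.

49.1 h

Graham's law gives t_UF₆/t_HF = √(M_UF₆/M_HF) = √(352.02/20.01) = √17.59 = 4.194.
So the time for UF₆ is 11.7 × 4.194 = 49.1 h.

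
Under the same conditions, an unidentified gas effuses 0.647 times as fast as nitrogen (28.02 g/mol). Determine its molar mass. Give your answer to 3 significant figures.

Using Graham's law: rate_X/rate_N₂ = √(M_N₂/M_X).
0.647 = √(28.02/M_X)
M_X = 28.02 / 0.647² = 28.02 / 0.4186 = 66.9 g/mol

66.9 g/mol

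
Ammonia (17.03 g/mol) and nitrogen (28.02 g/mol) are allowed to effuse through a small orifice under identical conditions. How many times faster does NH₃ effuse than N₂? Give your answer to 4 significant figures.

From Graham's law, rate_NH₃/rate_N₂ = √(M_N₂/M_NH₃) = √(28.02/17.03) = √1.645 = 1.283.

1.283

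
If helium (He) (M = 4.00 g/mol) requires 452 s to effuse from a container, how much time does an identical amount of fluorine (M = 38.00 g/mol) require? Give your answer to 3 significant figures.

Since effusion rate ∝ 1/√M, t_F₂/t_He = √(M_F₂/M_He) = √(38.00/4.00) = √9.500 = 3.082.
So the time for F₂ is 452 × 3.082 = 1390 s.

1390 s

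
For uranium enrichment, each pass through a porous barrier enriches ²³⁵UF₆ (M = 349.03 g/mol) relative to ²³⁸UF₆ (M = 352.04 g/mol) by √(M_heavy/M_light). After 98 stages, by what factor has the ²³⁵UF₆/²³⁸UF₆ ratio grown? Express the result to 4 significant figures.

After 98 stages the ratio has grown by (√(352.04/349.03))^98 = (352.04/349.03)^(98/2).
= 1.00862^49 = 1.523.

1.523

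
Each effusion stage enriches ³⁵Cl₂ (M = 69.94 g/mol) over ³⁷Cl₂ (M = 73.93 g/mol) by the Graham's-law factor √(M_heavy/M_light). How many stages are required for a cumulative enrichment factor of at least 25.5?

Single-stage factor α = √(73.93/69.94), so ln α = ½ ln(1.05705) = 0.02774.
Need α^N ≥ 25.5 ⇒ N ≥ ln(25.5) / ln α = 3.239 / 0.02774 = 116.75.
Minimum whole number of stages: N = 117.

117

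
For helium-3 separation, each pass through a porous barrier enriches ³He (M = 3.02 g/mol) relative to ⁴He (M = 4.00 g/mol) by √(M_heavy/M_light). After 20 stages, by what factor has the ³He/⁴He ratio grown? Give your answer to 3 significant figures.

Each stage multiplies the ratio by α = √(4.00/3.02), so after 20 stages the overall factor is α^20 = (4.00/3.02)^(20/2).
= 1.32450^10 = 16.6.

16.6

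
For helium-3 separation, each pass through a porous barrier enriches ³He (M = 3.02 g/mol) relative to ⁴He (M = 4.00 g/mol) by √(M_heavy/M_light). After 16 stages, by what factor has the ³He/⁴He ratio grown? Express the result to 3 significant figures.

Each stage multiplies the ratio by α = √(4.00/3.02), so after 16 stages the overall factor is α^16 = (4.00/3.02)^(16/2).
= 1.32450^8 = 9.47.

9.47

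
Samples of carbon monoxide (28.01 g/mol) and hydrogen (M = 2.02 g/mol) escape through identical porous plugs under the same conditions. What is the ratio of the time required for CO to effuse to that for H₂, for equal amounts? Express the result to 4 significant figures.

3.724

Using Graham's law: t_CO/t_H₂ = √(M_CO/M_H₂) = √(28.01/2.02) = √13.87 = 3.724.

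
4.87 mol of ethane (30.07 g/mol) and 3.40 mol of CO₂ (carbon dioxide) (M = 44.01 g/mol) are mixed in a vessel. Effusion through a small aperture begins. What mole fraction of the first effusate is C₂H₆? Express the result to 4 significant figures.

0.6341

Effusion rate of each component ∝ n_i/√M_i (partial pressure × 1/√M).
x_C₂H₆(eff) = (n_C₂H₆/√M_C₂H₆) / (n_C₂H₆/√M_C₂H₆ + n_CO₂/√M_CO₂)
= (4.87/√30.07) / (4.87/√30.07 + 3.40/√44.01) = 0.8881/(0.8881 + 0.5125) = 0.6341.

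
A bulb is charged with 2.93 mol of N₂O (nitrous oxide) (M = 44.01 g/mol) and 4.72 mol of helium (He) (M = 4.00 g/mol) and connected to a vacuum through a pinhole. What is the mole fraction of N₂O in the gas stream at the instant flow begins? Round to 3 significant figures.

Each component's effusion rate ∝ (its partial pressure)·(1/√M) ∝ n_i/√M_i.
So x_N₂O in the escaping gas = (n_N₂O/√M_N₂O) / Σ(n_i/√M_i)
= (2.93/√44.01) / (2.93/√44.01 + 4.72/√4.00) = 0.4417/(0.4417 + 2.360) = 0.158.

0.158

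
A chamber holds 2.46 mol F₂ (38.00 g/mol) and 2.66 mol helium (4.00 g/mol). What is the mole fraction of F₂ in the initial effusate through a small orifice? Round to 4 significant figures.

0.2308

The effusion rate of species i is ∝ p_i/√M_i ∝ n_i/√M_i.
Mole fraction of F₂ in the effusate = (n_F₂/√M_F₂) / (n_F₂/√M_F₂ + n_He/√M_He)
= (2.46/√38.00) / (2.46/√38.00 + 2.66/√4.00) = 0.3991/(0.3991 + 1.330) = 0.2308.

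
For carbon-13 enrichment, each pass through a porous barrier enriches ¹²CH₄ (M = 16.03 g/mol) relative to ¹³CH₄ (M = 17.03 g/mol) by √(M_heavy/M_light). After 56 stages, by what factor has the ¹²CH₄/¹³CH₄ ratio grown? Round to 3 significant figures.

Each stage multiplies the ratio by α = √(17.03/16.03), so after 56 stages the overall factor is α^56 = (17.03/16.03)^(56/2).
= 1.06238^28 = 5.44.

5.44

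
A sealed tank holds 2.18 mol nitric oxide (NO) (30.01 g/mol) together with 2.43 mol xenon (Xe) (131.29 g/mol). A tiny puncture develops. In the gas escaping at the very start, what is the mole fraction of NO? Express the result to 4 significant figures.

Each component's effusion rate ∝ (its partial pressure)·(1/√M) ∝ n_i/√M_i.
Mole fraction of NO in the effusate = (n_NO/√M_NO) / (n_NO/√M_NO + n_Xe/√M_Xe)
= (2.18/√30.01) / (2.18/√30.01 + 2.43/√131.29) = 0.3979/(0.3979 + 0.2121) = 0.6523.

0.6523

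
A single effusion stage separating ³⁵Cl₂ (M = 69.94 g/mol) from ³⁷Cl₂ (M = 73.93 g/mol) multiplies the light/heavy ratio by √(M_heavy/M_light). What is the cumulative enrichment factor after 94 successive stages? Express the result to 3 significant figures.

13.6

The single-stage factor is √(M_heavy/M_light), so 94 stages give [√(73.93/69.94)]^94 = (73.93/69.94)^(94/2).
= 1.05705^47 = 13.6.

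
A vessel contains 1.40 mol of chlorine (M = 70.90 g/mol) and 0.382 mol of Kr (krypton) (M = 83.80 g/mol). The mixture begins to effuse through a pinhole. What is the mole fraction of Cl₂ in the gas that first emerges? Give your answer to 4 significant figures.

Rate_i ∝ x_i/√M_i (Graham's law weighted by mole fraction), so the effusate composition follows n_i/√M_i.
So x_Cl₂ in the escaping gas = (n_Cl₂/√M_Cl₂) / Σ(n_i/√M_i)
= (1.40/√70.90) / (1.40/√70.90 + 0.382/√83.80) = 0.1663/(0.1663 + 0.04173) = 0.7994.

0.7994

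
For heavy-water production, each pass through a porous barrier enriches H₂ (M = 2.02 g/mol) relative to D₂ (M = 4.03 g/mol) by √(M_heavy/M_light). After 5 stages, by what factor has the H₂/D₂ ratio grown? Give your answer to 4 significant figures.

After 5 stages the ratio has grown by (√(4.03/2.02))^5 = (4.03/2.02)^(5/2).
= 1.99505^(5/2) = 5.622.

5.622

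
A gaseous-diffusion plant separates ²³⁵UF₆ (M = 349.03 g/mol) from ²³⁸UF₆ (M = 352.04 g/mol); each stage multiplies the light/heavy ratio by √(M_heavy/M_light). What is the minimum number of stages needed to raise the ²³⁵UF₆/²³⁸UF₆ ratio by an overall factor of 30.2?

794

Per stage α = (352.04/349.03)^(1/2) = 1.00862^0.5, giving ln α = 0.004293.
Need α^N ≥ 30.2 ⇒ N ≥ ln(30.2) / ln α = 3.408 / 0.004293 = 793.73.
Rounding up, N = 794 stages.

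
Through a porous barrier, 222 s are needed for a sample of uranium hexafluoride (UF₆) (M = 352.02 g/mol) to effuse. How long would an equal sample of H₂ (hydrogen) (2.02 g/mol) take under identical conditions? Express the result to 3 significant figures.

16.8 s

Using Graham's law: t_H₂/t_UF₆ = √(M_H₂/M_UF₆) = √(2.02/352.02) = √0.005738 = 0.07575.
So the time for H₂ is 222 × 0.07575 = 16.8 s.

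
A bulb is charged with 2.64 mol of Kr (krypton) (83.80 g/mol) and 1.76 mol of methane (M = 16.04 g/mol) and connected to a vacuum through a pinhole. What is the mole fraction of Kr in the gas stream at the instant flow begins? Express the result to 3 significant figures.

The effusion rate of species i is ∝ p_i/√M_i ∝ n_i/√M_i.
So x_Kr in the escaping gas = (n_Kr/√M_Kr) / Σ(n_i/√M_i)
= (2.64/√83.80) / (2.64/√83.80 + 1.76/√16.04) = 0.2884/(0.2884 + 0.4395) = 0.396.

0.396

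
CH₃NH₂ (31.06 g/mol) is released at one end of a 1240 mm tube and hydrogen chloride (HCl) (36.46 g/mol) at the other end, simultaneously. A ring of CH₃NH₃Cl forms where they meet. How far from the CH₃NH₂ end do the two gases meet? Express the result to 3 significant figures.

645 mm

The fronts meet when d_CH₃NH₂ + d_HCl = L with d_CH₃NH₂/d_HCl = √(M_HCl/M_CH₃NH₂) (Graham's law). Here √(M_HCl/M_CH₃NH₂) = √(36.46/31.06) = 1.083.
With d_CH₃NH₂ + d_HCl = 1240 mm, d_HCl = 1240/(1 + 1.083) = 595.2 mm.
d_CH₃NH₂ = 1240 − 595.2 = 645 mm.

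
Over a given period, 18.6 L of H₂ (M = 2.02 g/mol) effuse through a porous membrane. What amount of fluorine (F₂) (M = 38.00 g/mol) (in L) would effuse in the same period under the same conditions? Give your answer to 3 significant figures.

Graham's law gives rate_F₂/rate_H₂ = √(M_H₂/M_F₂) = √(2.02/38.00) = √0.05316 = 0.2306.
So the volume for F₂ is 18.6 × 0.2306 = 4.29 L.

4.29 L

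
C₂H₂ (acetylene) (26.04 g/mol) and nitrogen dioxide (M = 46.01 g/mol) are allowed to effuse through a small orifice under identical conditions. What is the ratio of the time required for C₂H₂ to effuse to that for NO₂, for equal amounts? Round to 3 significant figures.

By Graham's law, t_C₂H₂/t_NO₂ = √(M_C₂H₂/M_NO₂) = √(26.04/46.01) = √0.5660 = 0.752.

0.752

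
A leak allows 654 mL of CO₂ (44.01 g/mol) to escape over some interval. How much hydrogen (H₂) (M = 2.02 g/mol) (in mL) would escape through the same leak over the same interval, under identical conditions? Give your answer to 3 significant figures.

Using Graham's law: rate_H₂/rate_CO₂ = √(M_CO₂/M_H₂) = √(44.01/2.02) = √21.79 = 4.668.
So the volume for H₂ is 654 × 4.668 = 3050 mL.

3050 mL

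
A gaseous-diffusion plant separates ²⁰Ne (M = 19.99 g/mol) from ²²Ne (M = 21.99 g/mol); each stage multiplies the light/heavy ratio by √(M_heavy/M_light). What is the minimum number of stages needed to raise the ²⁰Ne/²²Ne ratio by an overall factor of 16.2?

Single-stage factor α = √(21.99/19.99), so ln α = ½ ln(1.10005) = 0.04768.
Need α^N ≥ 16.2 ⇒ N ≥ ln(16.2) / ln α = 2.785 / 0.04768 = 58.41.
So at least 59 stages are needed.

59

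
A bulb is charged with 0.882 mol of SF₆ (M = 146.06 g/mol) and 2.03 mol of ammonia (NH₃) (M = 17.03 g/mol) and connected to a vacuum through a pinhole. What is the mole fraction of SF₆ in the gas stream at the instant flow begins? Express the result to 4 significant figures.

0.1292

The effusion rate of species i is ∝ p_i/√M_i ∝ n_i/√M_i.
Mole fraction of SF₆ in the effusate = (n_SF₆/√M_SF₆) / (n_SF₆/√M_SF₆ + n_NH₃/√M_NH₃)
= (0.882/√146.06) / (0.882/√146.06 + 2.03/√17.03) = 0.07298/(0.07298 + 0.4919) = 0.1292.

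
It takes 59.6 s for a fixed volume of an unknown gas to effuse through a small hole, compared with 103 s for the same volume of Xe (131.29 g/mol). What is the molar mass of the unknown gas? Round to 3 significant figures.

From Graham's law, t_X/t_Xe = √(M_X/M_Xe).
59.6/103 = 0.5786 = √(M_X/131.29)
M_X = 131.29 × 0.5786² = 131.29 × 0.3348 = 44.0 g/mol

44.0 g/mol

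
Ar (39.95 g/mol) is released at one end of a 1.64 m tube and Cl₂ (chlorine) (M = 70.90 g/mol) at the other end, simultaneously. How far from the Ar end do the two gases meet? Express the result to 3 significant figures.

0.937 m

Graham's law gives d_Ar/d_Cl₂ = rate_Ar/rate_Cl₂ = √(M_Cl₂/M_Ar) = √(70.90/39.95) = 1.332.
With d_Ar + d_Cl₂ = 1.64 m, d_Cl₂ = 1.64/(1 + 1.332) = 0.7032 m.
d_Ar = 1.64 − 0.7032 = 0.937 m.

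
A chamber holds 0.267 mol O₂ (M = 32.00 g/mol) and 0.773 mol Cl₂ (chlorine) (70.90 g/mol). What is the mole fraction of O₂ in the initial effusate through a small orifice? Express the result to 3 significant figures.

Effusion rate of each component ∝ n_i/√M_i (partial pressure × 1/√M).
x_O₂(eff) = (n_O₂/√M_O₂) / (n_O₂/√M_O₂ + n_Cl₂/√M_Cl₂)
= (0.267/√32.00) / (0.267/√32.00 + 0.773/√70.90) = 0.04720/(0.04720 + 0.09180) = 0.340.

0.340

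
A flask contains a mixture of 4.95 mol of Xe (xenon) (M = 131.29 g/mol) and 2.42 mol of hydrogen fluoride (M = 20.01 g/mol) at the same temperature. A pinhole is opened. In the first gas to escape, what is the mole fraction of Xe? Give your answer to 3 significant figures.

Effusion rate of each component ∝ n_i/√M_i (partial pressure × 1/√M).
So x_Xe in the escaping gas = (n_Xe/√M_Xe) / Σ(n_i/√M_i)
= (4.95/√131.29) / (4.95/√131.29 + 2.42/√20.01) = 0.4320/(0.4320 + 0.5410) = 0.444.

0.444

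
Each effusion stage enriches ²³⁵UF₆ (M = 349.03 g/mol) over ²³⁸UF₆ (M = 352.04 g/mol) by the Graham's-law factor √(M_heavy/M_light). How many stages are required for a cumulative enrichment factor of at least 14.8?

Single-stage factor α = √(352.04/349.03), so ln α = ½ ln(1.00862) = 0.004293.
Need α^N ≥ 14.8 ⇒ N ≥ ln(14.8) / ln α = 2.695 / 0.004293 = 627.61.
Rounding up, N = 628 stages.

628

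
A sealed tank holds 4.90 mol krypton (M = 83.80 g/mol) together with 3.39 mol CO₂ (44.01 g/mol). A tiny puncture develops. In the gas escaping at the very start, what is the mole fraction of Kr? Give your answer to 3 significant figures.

0.512

Rate_i ∝ x_i/√M_i (Graham's law weighted by mole fraction), so the effusate composition follows n_i/√M_i.
x_Kr(eff) = (n_Kr/√M_Kr) / (n_Kr/√M_Kr + n_CO₂/√M_CO₂)
= (4.90/√83.80) / (4.90/√83.80 + 3.39/√44.01) = 0.5353/(0.5353 + 0.5110) = 0.512.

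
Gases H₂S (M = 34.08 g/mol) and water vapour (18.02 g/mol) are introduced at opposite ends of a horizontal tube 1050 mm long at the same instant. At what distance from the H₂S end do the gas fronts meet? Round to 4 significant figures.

The fronts meet when d_H₂S + d_H₂O = L with d_H₂S/d_H₂O = √(M_H₂O/M_H₂S) (Graham's law). Here √(M_H₂O/M_H₂S) = √(18.02/34.08) = 0.7272.
With d_H₂S + d_H₂O = 1050 mm, d_H₂O = 1050/(1 + 0.7272) = 607.9 mm.
d_H₂S = 1050 − 607.9 = 442.1 mm.

442.1 mm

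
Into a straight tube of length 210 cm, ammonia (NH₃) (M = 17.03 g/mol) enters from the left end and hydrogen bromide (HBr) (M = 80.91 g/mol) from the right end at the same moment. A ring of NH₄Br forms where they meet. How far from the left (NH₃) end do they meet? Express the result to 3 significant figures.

144 cm

The fronts meet when d_NH₃ + d_HBr = L with d_NH₃/d_HBr = √(M_HBr/M_NH₃) (Graham's law). Here √(M_HBr/M_NH₃) = √(80.91/17.03) = 2.180.
With d_NH₃ + d_HBr = 210 cm, d_HBr = 210/(1 + 2.180) = 66.04 cm.
d_NH₃ = 210 − 66.04 = 144 cm.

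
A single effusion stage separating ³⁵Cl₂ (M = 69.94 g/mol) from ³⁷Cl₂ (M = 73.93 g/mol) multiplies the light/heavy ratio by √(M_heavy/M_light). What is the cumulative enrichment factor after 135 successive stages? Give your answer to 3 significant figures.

The single-stage factor is √(M_heavy/M_light), so 135 stages give [√(73.93/69.94)]^135 = (73.93/69.94)^(135/2).
= 1.05705^(135/2) = 42.3.

42.3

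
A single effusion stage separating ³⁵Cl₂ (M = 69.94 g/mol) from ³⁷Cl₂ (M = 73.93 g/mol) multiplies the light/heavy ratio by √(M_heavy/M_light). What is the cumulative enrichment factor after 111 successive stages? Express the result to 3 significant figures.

21.7

The single-stage factor is √(M_heavy/M_light), so 111 stages give [√(73.93/69.94)]^111 = (73.93/69.94)^(111/2).
= 1.05705^(111/2) = 21.7.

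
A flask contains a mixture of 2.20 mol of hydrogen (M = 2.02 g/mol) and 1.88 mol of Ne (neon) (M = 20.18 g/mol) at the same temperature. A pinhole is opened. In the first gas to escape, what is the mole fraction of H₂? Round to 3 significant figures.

0.787

Each component's effusion rate ∝ (its partial pressure)·(1/√M) ∝ n_i/√M_i.
So x_H₂ in the escaping gas = (n_H₂/√M_H₂) / Σ(n_i/√M_i)
= (2.20/√2.02) / (2.20/√2.02 + 1.88/√20.18) = 1.548/(1.548 + 0.4185) = 0.787.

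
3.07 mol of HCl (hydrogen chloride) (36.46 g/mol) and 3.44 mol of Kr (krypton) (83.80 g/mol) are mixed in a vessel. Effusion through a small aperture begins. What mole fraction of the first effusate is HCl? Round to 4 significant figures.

0.5750

Each component's effusion rate ∝ (its partial pressure)·(1/√M) ∝ n_i/√M_i.
x_HCl(eff) = (n_HCl/√M_HCl) / (n_HCl/√M_HCl + n_Kr/√M_Kr)
= (3.07/√36.46) / (3.07/√36.46 + 3.44/√83.80) = 0.5084/(0.5084 + 0.3758) = 0.5750.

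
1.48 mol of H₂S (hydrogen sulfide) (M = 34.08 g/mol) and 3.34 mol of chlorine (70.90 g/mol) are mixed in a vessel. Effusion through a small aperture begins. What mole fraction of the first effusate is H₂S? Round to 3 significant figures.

Rate_i ∝ x_i/√M_i (Graham's law weighted by mole fraction), so the effusate composition follows n_i/√M_i.
Mole fraction of H₂S in the effusate = (n_H₂S/√M_H₂S) / (n_H₂S/√M_H₂S + n_Cl₂/√M_Cl₂)
= (1.48/√34.08) / (1.48/√34.08 + 3.34/√70.90) = 0.2535/(0.2535 + 0.3967) = 0.390.

0.390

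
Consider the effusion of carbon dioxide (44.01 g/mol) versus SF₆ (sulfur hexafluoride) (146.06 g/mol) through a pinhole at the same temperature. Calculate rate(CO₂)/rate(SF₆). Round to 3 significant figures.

1.82

By Graham's law, rate_CO₂/rate_SF₆ = √(M_SF₆/M_CO₂) = √(146.06/44.01) = √3.319 = 1.82.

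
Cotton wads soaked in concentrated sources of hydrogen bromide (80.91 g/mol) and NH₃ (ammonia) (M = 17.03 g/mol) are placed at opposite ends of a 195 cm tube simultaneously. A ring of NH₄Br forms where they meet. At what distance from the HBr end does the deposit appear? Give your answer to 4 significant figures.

Graham's law gives d_HBr/d_NH₃ = rate_HBr/rate_NH₃ = √(M_NH₃/M_HBr) = √(17.03/80.91) = 0.4588.
With d_HBr + d_NH₃ = 195 cm, d_NH₃ = 195/(1 + 0.4588) = 133.7 cm.
d_HBr = 195 − 133.7 = 61.33 cm.

61.33 cm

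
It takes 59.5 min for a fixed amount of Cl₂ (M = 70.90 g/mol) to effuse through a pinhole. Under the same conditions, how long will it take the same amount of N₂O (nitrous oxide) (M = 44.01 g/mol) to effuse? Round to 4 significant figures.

46.88 min

Using Graham's law: t_N₂O/t_Cl₂ = √(M_N₂O/M_Cl₂) = √(44.01/70.90) = √0.6207 = 0.7879.
So the time for N₂O is 59.5 × 0.7879 = 46.88 min.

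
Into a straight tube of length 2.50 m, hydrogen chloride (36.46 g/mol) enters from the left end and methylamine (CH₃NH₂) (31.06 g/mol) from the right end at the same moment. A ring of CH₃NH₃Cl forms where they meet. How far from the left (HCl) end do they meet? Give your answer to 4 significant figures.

The fronts meet when d_HCl + d_CH₃NH₂ = L with d_HCl/d_CH₃NH₂ = √(M_CH₃NH₂/M_HCl) (Graham's law). Here √(M_CH₃NH₂/M_HCl) = √(31.06/36.46) = 0.9230.
With d_HCl + d_CH₃NH₂ = 2.50 m, d_CH₃NH₂ = 2.50/(1 + 0.9230) = 1.300 m.
d_HCl = 2.50 − 1.300 = 1.200 m.

1.200 m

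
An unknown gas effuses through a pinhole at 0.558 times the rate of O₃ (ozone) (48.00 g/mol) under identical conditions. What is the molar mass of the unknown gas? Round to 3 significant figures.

Using Graham's law: rate_X/rate_O₃ = √(M_O₃/M_X).
0.558 = √(48.00/M_X)
M_X = 48.00 / 0.558² = 48.00 / 0.3114 = 154 g/mol

154 g/mol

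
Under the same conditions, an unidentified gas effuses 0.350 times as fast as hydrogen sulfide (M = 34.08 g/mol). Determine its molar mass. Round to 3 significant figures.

278 g/mol

Since effusion rate ∝ 1/√M, rate_X/rate_H₂S = √(M_H₂S/M_X).
0.350 = √(34.08/M_X)
M_X = 34.08 / 0.350² = 34.08 / 0.1225 = 278 g/mol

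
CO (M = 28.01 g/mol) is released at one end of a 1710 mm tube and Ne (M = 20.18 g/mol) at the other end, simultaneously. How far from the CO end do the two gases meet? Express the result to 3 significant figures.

In equal time, each gas travels a distance ∝ its rate ∝ 1/√M, so d_CO/d_Ne = √(M_Ne/M_CO) = √(20.18/28.01) = 0.8488.
With d_CO + d_Ne = 1710 mm, d_Ne = 1710/(1 + 0.8488) = 924.9 mm.
d_CO = 1710 − 924.9 = 785 mm.

785 mm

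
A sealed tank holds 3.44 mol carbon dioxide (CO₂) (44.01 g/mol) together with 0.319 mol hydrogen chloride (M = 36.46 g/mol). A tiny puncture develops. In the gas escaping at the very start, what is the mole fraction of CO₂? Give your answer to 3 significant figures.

0.908

Effusion rate of each component ∝ n_i/√M_i (partial pressure × 1/√M).
So x_CO₂ in the escaping gas = (n_CO₂/√M_CO₂) / Σ(n_i/√M_i)
= (3.44/√44.01) / (3.44/√44.01 + 0.319/√36.46) = 0.5185/(0.5185 + 0.05283) = 0.908.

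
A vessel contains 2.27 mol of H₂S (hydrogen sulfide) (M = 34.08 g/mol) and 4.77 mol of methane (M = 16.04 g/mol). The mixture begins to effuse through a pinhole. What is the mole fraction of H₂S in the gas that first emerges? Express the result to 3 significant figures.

Rate_i ∝ x_i/√M_i (Graham's law weighted by mole fraction), so the effusate composition follows n_i/√M_i.
x_H₂S(eff) = (n_H₂S/√M_H₂S) / (n_H₂S/√M_H₂S + n_CH₄/√M_CH₄)
= (2.27/√34.08) / (2.27/√34.08 + 4.77/√16.04) = 0.3888/(0.3888 + 1.191) = 0.246.

0.246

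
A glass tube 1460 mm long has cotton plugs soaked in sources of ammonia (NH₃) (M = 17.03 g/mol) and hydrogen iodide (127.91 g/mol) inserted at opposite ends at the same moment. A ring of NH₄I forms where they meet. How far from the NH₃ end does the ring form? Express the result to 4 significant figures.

1070 mm

In equal time, each gas travels a distance ∝ its rate ∝ 1/√M, so d_NH₃/d_HI = √(M_HI/M_NH₃) = √(127.91/17.03) = 2.741.
With d_NH₃ + d_HI = 1460 mm, d_HI = 1460/(1 + 2.741) = 390.3 mm.
d_NH₃ = 1460 − 390.3 = 1070 mm.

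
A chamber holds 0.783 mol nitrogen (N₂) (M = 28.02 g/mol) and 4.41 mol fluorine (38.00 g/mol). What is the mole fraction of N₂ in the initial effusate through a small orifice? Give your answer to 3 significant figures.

The effusion rate of species i is ∝ p_i/√M_i ∝ n_i/√M_i.
So x_N₂ in the escaping gas = (n_N₂/√M_N₂) / Σ(n_i/√M_i)
= (0.783/√28.02) / (0.783/√28.02 + 4.41/√38.00) = 0.1479/(0.1479 + 0.7154) = 0.171.

0.171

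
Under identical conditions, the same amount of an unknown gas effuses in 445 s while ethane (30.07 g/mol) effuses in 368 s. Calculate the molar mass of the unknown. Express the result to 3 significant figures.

Graham's law gives t_X/t_C₂H₆ = √(M_X/M_C₂H₆).
445/368 = 1.209 = √(M_X/30.07)
M_X = 30.07 × 1.209² = 30.07 × 1.462 = 44.0 g/mol

44.0 g/mol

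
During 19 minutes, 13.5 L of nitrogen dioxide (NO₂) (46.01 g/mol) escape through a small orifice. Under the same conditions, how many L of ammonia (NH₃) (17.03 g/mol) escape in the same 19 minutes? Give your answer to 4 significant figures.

Graham's law gives rate_NH₃/rate_NO₂ = √(M_NO₂/M_NH₃) = √(46.01/17.03) = √2.702 = 1.644.
So the volume for NH₃ is 13.5 × 1.644 = 22.19 L.

22.19 L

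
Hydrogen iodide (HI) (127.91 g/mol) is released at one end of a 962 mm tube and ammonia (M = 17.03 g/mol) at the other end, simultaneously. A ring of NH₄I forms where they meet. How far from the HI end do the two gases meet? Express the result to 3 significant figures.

257 mm

The fronts meet when d_HI + d_NH₃ = L with d_HI/d_NH₃ = √(M_NH₃/M_HI) (Graham's law). Here √(M_NH₃/M_HI) = √(17.03/127.91) = 0.3649.
With d_HI + d_NH₃ = 962 mm, d_NH₃ = 962/(1 + 0.3649) = 704.8 mm.
d_HI = 962 − 704.8 = 257 mm.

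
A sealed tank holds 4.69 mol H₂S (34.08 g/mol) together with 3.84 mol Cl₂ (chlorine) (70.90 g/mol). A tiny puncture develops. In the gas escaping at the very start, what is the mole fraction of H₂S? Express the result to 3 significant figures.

0.638

The effusion rate of species i is ∝ p_i/√M_i ∝ n_i/√M_i.
Mole fraction of H₂S in the effusate = (n_H₂S/√M_H₂S) / (n_H₂S/√M_H₂S + n_Cl₂/√M_Cl₂)
= (4.69/√34.08) / (4.69/√34.08 + 3.84/√70.90) = 0.8034/(0.8034 + 0.4560) = 0.638.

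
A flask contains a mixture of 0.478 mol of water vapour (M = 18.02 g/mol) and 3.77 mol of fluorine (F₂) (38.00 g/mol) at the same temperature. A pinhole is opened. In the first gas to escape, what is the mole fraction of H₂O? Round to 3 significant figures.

0.155

Rate_i ∝ x_i/√M_i (Graham's law weighted by mole fraction), so the effusate composition follows n_i/√M_i.
x_H₂O(eff) = (n_H₂O/√M_H₂O) / (n_H₂O/√M_H₂O + n_F₂/√M_F₂)
= (0.478/√18.02) / (0.478/√18.02 + 3.77/√38.00) = 0.1126/(0.1126 + 0.6116) = 0.155.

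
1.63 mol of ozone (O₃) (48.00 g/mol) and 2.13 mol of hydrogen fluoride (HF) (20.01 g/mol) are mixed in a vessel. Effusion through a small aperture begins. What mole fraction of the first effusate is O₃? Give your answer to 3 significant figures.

0.331

Each component's effusion rate ∝ (its partial pressure)·(1/√M) ∝ n_i/√M_i.
x_O₃(eff) = (n_O₃/√M_O₃) / (n_O₃/√M_O₃ + n_HF/√M_HF)
= (1.63/√48.00) / (1.63/√48.00 + 2.13/√20.01) = 0.2353/(0.2353 + 0.4762) = 0.331.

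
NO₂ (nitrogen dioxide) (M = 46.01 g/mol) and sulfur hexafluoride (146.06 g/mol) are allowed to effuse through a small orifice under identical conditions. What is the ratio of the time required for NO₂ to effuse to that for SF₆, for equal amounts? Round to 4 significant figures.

0.5613

Since effusion rate ∝ 1/√M, t_NO₂/t_SF₆ = √(M_NO₂/M_SF₆) = √(46.01/146.06) = √0.3150 = 0.5613.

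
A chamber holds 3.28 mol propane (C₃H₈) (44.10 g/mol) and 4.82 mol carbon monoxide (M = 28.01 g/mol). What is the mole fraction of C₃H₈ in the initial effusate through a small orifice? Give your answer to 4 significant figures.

0.3516

The effusion rate of species i is ∝ p_i/√M_i ∝ n_i/√M_i.
So x_C₃H₈ in the escaping gas = (n_C₃H₈/√M_C₃H₈) / Σ(n_i/√M_i)
= (3.28/√44.10) / (3.28/√44.10 + 4.82/√28.01) = 0.4939/(0.4939 + 0.9107) = 0.3516.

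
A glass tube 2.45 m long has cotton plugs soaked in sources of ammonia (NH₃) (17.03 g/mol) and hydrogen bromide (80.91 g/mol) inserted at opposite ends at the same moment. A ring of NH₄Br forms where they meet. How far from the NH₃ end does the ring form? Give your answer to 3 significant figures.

1.68 m

In equal time, each gas travels a distance ∝ its rate ∝ 1/√M, so d_NH₃/d_HBr = √(M_HBr/M_NH₃) = √(80.91/17.03) = 2.180.
With d_NH₃ + d_HBr = 2.45 m, d_HBr = 2.45/(1 + 2.180) = 0.7705 m.
d_NH₃ = 2.45 − 0.7705 = 1.68 m.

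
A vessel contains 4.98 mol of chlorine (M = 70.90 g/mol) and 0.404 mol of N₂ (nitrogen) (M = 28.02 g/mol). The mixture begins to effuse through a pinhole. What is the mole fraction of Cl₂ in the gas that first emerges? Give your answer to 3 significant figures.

Rate_i ∝ x_i/√M_i (Graham's law weighted by mole fraction), so the effusate composition follows n_i/√M_i.
x_Cl₂(eff) = (n_Cl₂/√M_Cl₂) / (n_Cl₂/√M_Cl₂ + n_N₂/√M_N₂)
= (4.98/√70.90) / (4.98/√70.90 + 0.404/√28.02) = 0.5914/(0.5914 + 0.07632) = 0.886.

0.886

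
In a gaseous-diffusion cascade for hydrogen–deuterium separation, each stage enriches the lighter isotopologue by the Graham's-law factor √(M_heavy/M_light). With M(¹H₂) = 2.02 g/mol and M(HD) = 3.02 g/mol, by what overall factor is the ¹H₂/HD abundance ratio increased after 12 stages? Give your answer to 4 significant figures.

After 12 stages the ratio has grown by (√(3.02/2.02))^12 = (3.02/2.02)^(12/2).
= 1.49505^6 = 11.17.

11.17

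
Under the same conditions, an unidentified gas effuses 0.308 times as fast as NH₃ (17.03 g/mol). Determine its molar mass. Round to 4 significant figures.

Since effusion rate ∝ 1/√M, rate_X/rate_NH₃ = √(M_NH₃/M_X).
0.308 = √(17.03/M_X)
M_X = 17.03 / 0.308² = 17.03 / 0.09486 = 179.5 g/mol

179.5 g/mol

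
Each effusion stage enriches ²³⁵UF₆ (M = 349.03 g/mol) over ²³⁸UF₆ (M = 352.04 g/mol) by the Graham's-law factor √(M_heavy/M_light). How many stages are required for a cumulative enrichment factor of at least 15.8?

643

Single-stage factor α = √(352.04/349.03), so ln α = ½ ln(1.00862) = 0.004293.
Need α^N ≥ 15.8 ⇒ N ≥ ln(15.8) / ln α = 2.760 / 0.004293 = 642.84.
Minimum whole number of stages: N = 643.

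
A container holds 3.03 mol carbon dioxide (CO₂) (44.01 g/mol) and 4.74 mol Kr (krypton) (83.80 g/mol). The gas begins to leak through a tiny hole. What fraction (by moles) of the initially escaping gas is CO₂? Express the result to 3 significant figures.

Effusion rate of each component ∝ n_i/√M_i (partial pressure × 1/√M).
Mole fraction of CO₂ in the effusate = (n_CO₂/√M_CO₂) / (n_CO₂/√M_CO₂ + n_Kr/√M_Kr)
= (3.03/√44.01) / (3.03/√44.01 + 4.74/√83.80) = 0.4567/(0.4567 + 0.5178) = 0.469.

0.469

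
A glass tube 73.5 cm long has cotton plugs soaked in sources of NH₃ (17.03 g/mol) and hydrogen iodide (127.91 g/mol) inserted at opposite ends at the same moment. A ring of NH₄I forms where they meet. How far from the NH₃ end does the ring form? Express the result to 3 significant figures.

53.9 cm

The fronts meet when d_NH₃ + d_HI = L with d_NH₃/d_HI = √(M_HI/M_NH₃) (Graham's law). Here √(M_HI/M_NH₃) = √(127.91/17.03) = 2.741.
With d_NH₃ + d_HI = 73.5 cm, d_HI = 73.5/(1 + 2.741) = 19.65 cm.
d_NH₃ = 73.5 − 19.65 = 53.9 cm.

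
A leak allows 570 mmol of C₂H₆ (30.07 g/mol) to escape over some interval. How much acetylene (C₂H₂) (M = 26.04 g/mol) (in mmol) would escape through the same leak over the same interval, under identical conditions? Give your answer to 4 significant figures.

By Graham's law, rate_C₂H₂/rate_C₂H₆ = √(M_C₂H₆/M_C₂H₂) = √(30.07/26.04) = √1.155 = 1.075.
So the amount for C₂H₂ is 570 × 1.075 = 612.5 mmol.

612.5 mmol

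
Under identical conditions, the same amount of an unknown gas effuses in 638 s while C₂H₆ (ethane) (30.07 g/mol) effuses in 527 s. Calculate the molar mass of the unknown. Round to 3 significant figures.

44.1 g/mol

Since effusion rate ∝ 1/√M, t_X/t_C₂H₆ = √(M_X/M_C₂H₆).
638/527 = 1.211 = √(M_X/30.07)
M_X = 30.07 × 1.211² = 30.07 × 1.466 = 44.1 g/mol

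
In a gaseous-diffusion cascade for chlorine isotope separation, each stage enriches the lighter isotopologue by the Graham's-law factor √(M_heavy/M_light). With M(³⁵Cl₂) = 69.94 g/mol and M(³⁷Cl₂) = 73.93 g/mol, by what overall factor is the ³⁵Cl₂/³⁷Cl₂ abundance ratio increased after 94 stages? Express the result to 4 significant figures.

13.57

Each stage multiplies the ratio by α = √(73.93/69.94), so after 94 stages the overall factor is α^94 = (73.93/69.94)^(94/2).
= 1.05705^47 = 13.57.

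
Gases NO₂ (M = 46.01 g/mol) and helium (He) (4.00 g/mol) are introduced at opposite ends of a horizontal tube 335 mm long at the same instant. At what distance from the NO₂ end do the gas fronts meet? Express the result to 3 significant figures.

76.3 mm

The fronts meet when d_NO₂ + d_He = L with d_NO₂/d_He = √(M_He/M_NO₂) (Graham's law). Here √(M_He/M_NO₂) = √(4.00/46.01) = 0.2949.
With d_NO₂ + d_He = 335 mm, d_He = 335/(1 + 0.2949) = 258.7 mm.
d_NO₂ = 335 − 258.7 = 76.3 mm.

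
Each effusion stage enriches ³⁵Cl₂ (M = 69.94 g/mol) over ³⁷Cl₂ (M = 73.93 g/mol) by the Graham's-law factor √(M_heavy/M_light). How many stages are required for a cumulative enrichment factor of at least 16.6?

102

With α = √(73.93/69.94) per stage, ln α = ½ ln(1.05705) = 0.02774.
Need α^N ≥ 16.6 ⇒ N ≥ ln(16.6) / ln α = 2.809 / 0.02774 = 101.27.
Minimum whole number of stages: N = 102.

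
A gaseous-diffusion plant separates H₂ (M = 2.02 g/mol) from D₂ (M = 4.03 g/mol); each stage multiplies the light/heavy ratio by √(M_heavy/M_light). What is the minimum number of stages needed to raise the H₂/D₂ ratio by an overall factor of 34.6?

Per stage α = (4.03/2.02)^(1/2) = 1.99505^0.5, giving ln α = 0.3453.
Need α^N ≥ 34.6 ⇒ N ≥ ln(34.6) / ln α = 3.544 / 0.3453 = 10.26.
So at least 11 stages are needed.

11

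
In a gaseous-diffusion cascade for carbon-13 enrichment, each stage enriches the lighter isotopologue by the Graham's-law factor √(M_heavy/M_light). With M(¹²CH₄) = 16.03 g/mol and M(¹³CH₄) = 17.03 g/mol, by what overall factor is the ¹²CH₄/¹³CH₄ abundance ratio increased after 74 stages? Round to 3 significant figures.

Overall factor = α^74 with α = √(17.03/16.03), i.e. (17.03/16.03)^(74/2).
= 1.06238^37 = 9.38.

9.38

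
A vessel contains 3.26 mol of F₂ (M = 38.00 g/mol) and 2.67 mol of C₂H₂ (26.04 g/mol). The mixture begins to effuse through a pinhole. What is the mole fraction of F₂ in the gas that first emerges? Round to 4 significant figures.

Each component's effusion rate ∝ (its partial pressure)·(1/√M) ∝ n_i/√M_i.
So x_F₂ in the escaping gas = (n_F₂/√M_F₂) / Σ(n_i/√M_i)
= (3.26/√38.00) / (3.26/√38.00 + 2.67/√26.04) = 0.5288/(0.5288 + 0.5232) = 0.5027.

0.5027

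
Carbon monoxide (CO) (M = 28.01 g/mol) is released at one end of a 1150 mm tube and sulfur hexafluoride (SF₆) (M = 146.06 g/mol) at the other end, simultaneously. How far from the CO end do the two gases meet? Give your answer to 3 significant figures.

800 mm

Distances travelled in equal time are proportional to diffusion rates, so d_CO/d_SF₆ = √(M_SF₆/M_CO) = √(146.06/28.01) = 2.284.
With d_CO + d_SF₆ = 1150 mm, d_SF₆ = 1150/(1 + 2.284) = 350.2 mm.
d_CO = 1150 − 350.2 = 800 mm.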